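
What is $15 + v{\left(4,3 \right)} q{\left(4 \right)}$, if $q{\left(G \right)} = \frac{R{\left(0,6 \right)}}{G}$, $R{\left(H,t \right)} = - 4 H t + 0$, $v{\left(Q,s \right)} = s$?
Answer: $15$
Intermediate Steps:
$R{\left(H,t \right)} = - 4 H t$ ($R{\left(H,t \right)} = - 4 H t + 0 = - 4 H t$)
$q{\left(G \right)} = 0$ ($q{\left(G \right)} = \frac{\left(-4\right) 0 \cdot 6}{G} = \frac{0}{G} = 0$)
$15 + v{\left(4,3 \right)} q{\left(4 \right)} = 15 + 3 \cdot 0 = 15 + 0 = 15$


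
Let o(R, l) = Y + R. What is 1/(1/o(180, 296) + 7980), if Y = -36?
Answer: 144/1149121 ≈ 0.00012531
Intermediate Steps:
o(R, l) = -36 + R
1/(1/o(180, 296) + 7980) = 1/(1/(-36 + 180) + 7980) = 1/(1/144 + 7980) = 1/(1149121/144) = 144/1149121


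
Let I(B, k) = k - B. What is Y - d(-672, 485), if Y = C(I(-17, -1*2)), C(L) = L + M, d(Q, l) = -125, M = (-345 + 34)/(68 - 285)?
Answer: 30691/217 ≈ 141.43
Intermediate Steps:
M = 311/217 (M = -311/(-217) = -311*(-1/217) = 311/217 ≈ 1.4332)
C(L) = 311/217 + L (C(L) = L + 311/217 = 311/217 + L)
Y = 3566/217 (Y = 311/217 + (-1*2 - 1*(-17)) = 311/217 + (-2 + 17) = 311/217 + 15 = 3566/217 ≈ 16.433)
Y - d(-672, 485) = 3566/217 - 1*(-125) = 3566/217 + 125 = 30691/217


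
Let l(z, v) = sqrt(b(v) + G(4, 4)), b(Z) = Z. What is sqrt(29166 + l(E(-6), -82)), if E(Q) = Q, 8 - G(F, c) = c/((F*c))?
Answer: sqrt(116664 + 6*I*sqrt(33))/2 ≈ 170.78 + 0.025228*I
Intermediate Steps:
G(F, c) = 8 - 1/F (G(F, c) = 8 - c/(F*c) = 8 - c*1/(F*c) = 8 - 1/F)
l(z, v) = sqrt(31/4 + v) (l(z, v) = sqrt(v + (8 - 1/4)) = sqrt(v + 31/4) = sqrt(31/4 + v))
sqrt(29166 + l(E(-6), -82)) = sqrt(29166 + sqrt(31 + 4*(-82))/2) = sqrt(29166 + sqrt(31 - 328)/2) = sqrt(29166 + sqrt(-297)/2) = sqrt(29166 + (3*I*sqrt(33))/2) = sqrt(29166 + 3*I*sqrt(33)/2)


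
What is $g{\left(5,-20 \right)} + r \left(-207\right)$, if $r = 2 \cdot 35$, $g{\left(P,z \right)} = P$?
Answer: $-14485$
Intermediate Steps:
$r = 70$
$g{\left(5,-20 \right)} + r \left(-207\right) = 5 + 70 \left(-207\right) = 5 - 14490 = -14485$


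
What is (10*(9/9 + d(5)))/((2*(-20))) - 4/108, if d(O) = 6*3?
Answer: -517/108 ≈ -4.7870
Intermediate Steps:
d(O) = 18
(10*(9/9 + d(5)))/((2*(-20))) - 4/108 = (10*(9/9 + 18))/((2*(-20))) - 4/108 = (10*(9*(⅑) + 18))/(-40) - 4*1/108 = (10*(1 + 18))*(-1/40) - 1/27 = (10*19)*(-1/40) - 1/27 = 190*(-1/40) - 1/27 = -19/4 - 1/27 = -517/108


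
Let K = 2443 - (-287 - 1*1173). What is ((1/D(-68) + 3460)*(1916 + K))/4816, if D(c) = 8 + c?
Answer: 172574083/41280 ≈ 4180.6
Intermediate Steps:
K = 3903 (K = 2443 - (-287 - 1173) = 2443 - 1*(-1460) = 2443 + 1460 = 3903)
((1/D(-68) + 3460)*(1916 + K))/4816 = ((1/(8 - 68) + 3460)*(1916 + 3903))/4816 = ((1/(-60) + 3460)*5819)*(1/4816) = ((-1/60 + 3460)*5819)*(1/4816) = ((207599/60)*5819)*(1/4816) = (1208018581/60)*(1/4816) = 172574083/41280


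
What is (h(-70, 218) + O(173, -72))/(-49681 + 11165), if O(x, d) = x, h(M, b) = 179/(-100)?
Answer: -17121/3851600 ≈ -0.0044452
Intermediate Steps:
h(M, b) = -179/100 (h(M, b) = 179*(-1/100) = -179/100)
(h(-70, 218) + O(173, -72))/(-49681 + 11165) = (-179/100 + 173)/(-49681 + 11165) = (17121/100)/(-38516) = (17121/100)*(-1/38516) = -17121/3851600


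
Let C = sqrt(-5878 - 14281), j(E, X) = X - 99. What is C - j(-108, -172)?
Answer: 271 + I*sqrt(20159) ≈ 271.0 + 141.98*I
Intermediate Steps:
j(E, X) = -99 + X
C = I*sqrt(20159) (C = sqrt(-20159) = I*sqrt(20159) ≈ 141.98*I)
C - j(-108, -172) = I*sqrt(20159) - (-99 - 172) = I*sqrt(20159) - 1*(-271) = I*sqrt(20159) + 271 = 271 + I*sqrt(20159)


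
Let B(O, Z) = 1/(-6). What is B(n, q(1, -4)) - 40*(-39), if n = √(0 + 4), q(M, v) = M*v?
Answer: 9359/6 ≈ 1559.8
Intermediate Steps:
n = 2 (n = √4 = 2)
B(O, Z) = -⅙
B(n, q(1, -4)) - 40*(-39) = -⅙ - 40*(-39) = -⅙ + 1560 = 9359/6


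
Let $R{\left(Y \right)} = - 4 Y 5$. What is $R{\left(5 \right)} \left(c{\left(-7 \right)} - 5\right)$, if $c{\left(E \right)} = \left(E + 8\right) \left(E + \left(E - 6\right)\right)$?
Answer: $2500$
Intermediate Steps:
$c{\left(E \right)} = \left(-6 + 2 E\right) \left(8 + E\right)$ ($c{\left(E \right)} = \left(8 + E\right) \left(E + \left(E - 6\right)\right) = \left(8 + E\right) \left(E + \left(-6 + E\right)\right) = \left(8 + E\right) \left(-6 + 2 E\right) = \left(-6 + 2 E\right) \left(8 + E\right)$)
$R{\left(Y \right)} = - 20 Y$
$R{\left(5 \right)} \left(c{\left(-7 \right)} - 5\right) = \left(-20\right) 5 \left(\left(-48 + 2 \left(-7\right)^{2} + 10 \left(-7\right)\right) - 5\right) = - 100 \left(\left(-48 + 2 \cdot 49 - 70\right) - 5\right) = - 100 \left(\left(-48 + 98 - 70\right) - 5\right) = - 100 \left(-20 - 5\right) = \left(-100\right) \left(-25\right) = 2500$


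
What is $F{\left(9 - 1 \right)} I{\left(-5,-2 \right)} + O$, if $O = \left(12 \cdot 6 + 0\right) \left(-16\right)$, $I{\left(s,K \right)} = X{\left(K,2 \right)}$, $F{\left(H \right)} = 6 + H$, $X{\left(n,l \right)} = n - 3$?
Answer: $-1222$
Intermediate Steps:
$X{\left(n,l \right)} = -3 + n$
$I{\left(s,K \right)} = -3 + K$
$O = -1152$ ($O = \left(72 + 0\right) \left(-16\right) = 72 \left(-16\right) = -1152$)
$F{\left(9 - 1 \right)} I{\left(-5,-2 \right)} + O = \left(6 + \left(9 - 1\right)\right) \left(-3 - 2\right) - 1152 = \left(6 + \left(9 - 1\right)\right) \left(-5\right) - 1152 = \left(6 + 8\right) \left(-5\right) - 1152 = 14 \left(-5\right) - 1152 = -70 - 1152 = -1222$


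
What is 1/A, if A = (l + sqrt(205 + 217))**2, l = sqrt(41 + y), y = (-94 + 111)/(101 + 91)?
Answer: 17071296/5348728225 - 21504*sqrt(203826)/5348728225 ≈ 0.0013766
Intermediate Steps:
y = 17/192 ≈ 0.088542
l = 7*sqrt(483)/24 (l = sqrt(41 + 17/192) = sqrt(7889/192) = 7*sqrt(483)/24 ≈ 6.4100)
A = (sqrt(422) + 7*sqrt(483)/24)**2 (A = (7*sqrt(483)/24 + sqrt(205 + 217))**2 = (7*sqrt(483)/24 + sqrt(422))**2 = (sqrt(422) + 7*sqrt(483)/24)**2 ≈ 726.45)
1/A = 1/(88913/192 + 7*sqrt(203826)/12)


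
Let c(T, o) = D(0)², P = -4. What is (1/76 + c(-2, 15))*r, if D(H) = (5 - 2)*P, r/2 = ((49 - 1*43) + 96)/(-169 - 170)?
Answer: -186065/2147 ≈ -86.663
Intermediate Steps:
r = -68/113 (r = 2*(((49 - 1*43) + 96)/(-169 - 170)) = 2*(((49 - 43) + 96)/(-339)) = 2*((6 + 96)*(-1/339)) = 2*(102*(-1/339)) = 2*(-34/113) = -68/113 ≈ -0.60177)
D(H) = -12 (D(H) = (5 - 2)*(-4) = 3*(-4) = -12)
c(T, o) = 144 (c(T, o) = (-12)² = 144)
(1/76 + c(-2, 15))*r = (1/76 + 144)*(-68/113) = (10945/76)*(-68/113) = -186065/2147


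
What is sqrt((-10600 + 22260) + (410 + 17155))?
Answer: 5*sqrt(1169) ≈ 170.95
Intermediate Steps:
sqrt((-10600 + 22260) + (410 + 17155)) = sqrt(11660 + 17565) = sqrt(29225) = 5*sqrt(1169)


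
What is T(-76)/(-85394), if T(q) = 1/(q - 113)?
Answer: 1/16139466 ≈ 6.1960e-8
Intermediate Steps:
T(q) = 1/(-113 + q)
T(-76)/(-85394) = 1/(-113 - 76*(-85394)) = -1/85394/(-189) = -1/189*(-1/85394) = 1/16139466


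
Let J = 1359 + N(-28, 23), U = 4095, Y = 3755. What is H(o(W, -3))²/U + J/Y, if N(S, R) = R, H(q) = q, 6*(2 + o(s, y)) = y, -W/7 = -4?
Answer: 4546207/12301380 ≈ 0.36957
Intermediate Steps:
W = 28 (W = -7*(-4) = 28)
o(s, y) = -2 + y/6
J = 1382 (J = 1359 + 23 = 1382)
H(o(W, -3))²/U + J/Y = (-2 + (⅙)*(-3))²/4095 + 1382/3755 = (-2 - ½)²*(1/4095) + 1382*(1/3755) = (-5/2)²*(1/4095) + 1382/3755 = (25/4)*(1/4095) + 1382/3755 = 5/3276 + 1382/3755 = 4546207/12301380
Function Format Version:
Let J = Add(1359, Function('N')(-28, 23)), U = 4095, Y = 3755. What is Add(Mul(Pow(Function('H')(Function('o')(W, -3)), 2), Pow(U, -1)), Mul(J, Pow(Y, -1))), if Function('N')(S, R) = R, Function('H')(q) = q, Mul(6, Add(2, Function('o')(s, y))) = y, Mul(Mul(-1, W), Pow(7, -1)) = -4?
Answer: Rational(4546207, 12301380) ≈ 0.36957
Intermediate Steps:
W = 28 (W = Mul(-7, -4) = 28)
Function('o')(s, y) = Add(-2, Mul(Rational(1, 6), y))
J = 1382 (J = Add(1359, 23) = 1382)
Add(Mul(Pow(Function('H')(Function('o')(W, -3)), 2), Pow(U, -1)), Mul(J, Pow(Y, -1))) = Add(Mul(Pow(Add(-2, Mul(Rational(1, 6), -3)), 2), Pow(4095, -1)), Mul(1382, Pow(3755, -1))) = Add(Mul(Pow(Add(-2, Rational(-1, 2)), 2), Rational(1, 4095)), Mul(1382, Rational(1, 3755))) = Add(Mul(Pow(Rational(-5, 2), 2), Rational(1, 4095)), Rational(1382, 3755)) = Add(Mul(Rational(25, 4), Rational(1, 4095)), Rational(1382, 3755)) = Add(Rational(5, 3276), Rational(1382, 3755)) = Rational(4546207, 12301380)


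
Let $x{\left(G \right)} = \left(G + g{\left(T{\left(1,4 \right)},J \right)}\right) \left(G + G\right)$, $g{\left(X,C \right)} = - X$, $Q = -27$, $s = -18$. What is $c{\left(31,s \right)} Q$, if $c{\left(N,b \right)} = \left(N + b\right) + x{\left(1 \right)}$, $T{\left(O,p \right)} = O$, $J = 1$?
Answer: $-351$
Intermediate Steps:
$x{\left(G \right)} = 2 G \left(-1 + G\right)$ ($x{\left(G \right)} = \left(G - 1\right) \left(G + G\right) = \left(G - 1\right) 2 G = \left(-1 + G\right) 2 G = 2 G \left(-1 + G\right)$)
$c{\left(N,b \right)} = N + b$ ($c{\left(N,b \right)} = \left(N + b\right) + 2 \cdot 1 \left(-1 + 1\right) = \left(N + b\right) + 2 \cdot 1 \cdot 0 = \left(N + b\right) + 0 = N + b$)
$c{\left(31,s \right)} Q = \left(31 - 18\right) \left(-27\right) = 13 \left(-27\right) = -351$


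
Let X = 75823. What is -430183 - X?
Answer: -506006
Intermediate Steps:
-430183 - X = -430183 - 1*75823 = -430183 - 75823 = -506006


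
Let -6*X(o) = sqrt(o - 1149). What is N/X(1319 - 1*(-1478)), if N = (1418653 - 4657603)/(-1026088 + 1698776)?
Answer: 4858425*sqrt(103)/69286864 ≈ 0.71165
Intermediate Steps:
X(o) = -sqrt(-1149 + o)/6 (X(o) = -sqrt(o - 1149)/6 = -sqrt(-1149 + o)/6)
N = -1619475/336344 (N = -3238950/672688 = -3238950*1/672688 = -1619475/336344 ≈ -4.8149)
N/X(1319 - 1*(-1478)) = -1619475*(-6/sqrt(-1149 + (1319 - 1*(-1478))))/336344 = -1619475*(-6/sqrt(-1149 + (1319 + 1478)))/336344 = -1619475*(-6/sqrt(-1149 + 2797))/336344 = -1619475*(-3*sqrt(103)/206)/336344 = -(-4858425)*sqrt(103)/69286864 = 4858425*sqrt(103)/69286864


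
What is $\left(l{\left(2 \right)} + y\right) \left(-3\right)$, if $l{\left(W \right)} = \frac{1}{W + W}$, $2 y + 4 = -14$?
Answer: $\frac{105}{4} \approx 26.25$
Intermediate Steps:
$y = -9$ ($y = -2 + \frac{1}{2} \left(-14\right) = -2 - 7 = -9$)
$l{\left(W \right)} = \frac{1}{2 W}$
$\left(l{\left(2 \right)} + y\right) \left(-3\right) = \left(\frac{1}{2 \cdot 2} - 9\right) \left(-3\right) = \left(\frac{1}{2} \cdot \frac{1}{2} - 9\right) \left(-3\right) = \left(\frac{1}{4} - 9\right) \left(-3\right) = \left(- \frac{35}{4}\right) \left(-3\right) = \frac{105}{4}$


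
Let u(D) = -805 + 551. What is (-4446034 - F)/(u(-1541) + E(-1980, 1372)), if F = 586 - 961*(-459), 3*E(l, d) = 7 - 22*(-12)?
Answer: 14663157/491 ≈ 29864.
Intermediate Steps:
E(l, d) = 271/3 (E(l, d) = (7 - 22*(-12))/3 = (7 + 264)/3 = (⅓)*271 = 271/3)
F = 441685 (F = 586 + 441099 = 441685)
u(D) = -254
(-4446034 - F)/(u(-1541) + E(-1980, 1372)) = (-4446034 - 1*441685)/(-254 + 271/3) = (-4446034 - 441685)/(-491/3) = -4887719*(-3/491) = 14663157/491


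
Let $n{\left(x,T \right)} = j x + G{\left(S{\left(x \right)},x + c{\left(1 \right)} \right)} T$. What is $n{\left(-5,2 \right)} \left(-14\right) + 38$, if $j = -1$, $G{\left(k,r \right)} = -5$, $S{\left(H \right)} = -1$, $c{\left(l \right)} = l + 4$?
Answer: $108$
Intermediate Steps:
$c{\left(l \right)} = 4 + l$
$n{\left(x,T \right)} = - x - 5 T$
$n{\left(-5,2 \right)} \left(-14\right) + 38 = \left(\left(-1\right) \left(-5\right) - 10\right) \left(-14\right) + 38 = \left(5 - 10\right) \left(-14\right) + 38 = \left(-5\right) \left(-14\right) + 38 = 70 + 38 = 108$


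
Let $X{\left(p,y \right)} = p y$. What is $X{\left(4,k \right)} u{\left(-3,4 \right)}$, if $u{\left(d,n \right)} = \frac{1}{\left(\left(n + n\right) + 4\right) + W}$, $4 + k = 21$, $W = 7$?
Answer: $\frac{68}{19} \approx 3.5789$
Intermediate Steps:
$k = 17$ ($k = -4 + 21 = 17$)
$u{\left(d,n \right)} = \frac{1}{11 + 2 n}$ ($u{\left(d,n \right)} = \frac{1}{\left(\left(n + n\right) + 4\right) + 7} = \frac{1}{\left(2 n + 4\right) + 7} = \frac{1}{\left(4 + 2 n\right) + 7} = \frac{1}{11 + 2 n}$)
$X{\left(4,k \right)} u{\left(-3,4 \right)} = \frac{4 \cdot 17}{11 + 2 \cdot 4} = \frac{68}{11 + 8} = \frac{68}{19}$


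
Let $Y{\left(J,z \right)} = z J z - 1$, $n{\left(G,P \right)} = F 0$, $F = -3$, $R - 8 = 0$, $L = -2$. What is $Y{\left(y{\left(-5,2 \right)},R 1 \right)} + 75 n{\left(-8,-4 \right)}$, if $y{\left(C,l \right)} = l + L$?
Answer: $-1$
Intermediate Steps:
$R = 8$ ($R = 8 + 0 = 8$)
$y{\left(C,l \right)} = -2 + l$ ($y{\left(C,l \right)} = l - 2 = -2 + l$)
$n{\left(G,P \right)} = 0$ ($n{\left(G,P \right)} = \left(-3\right) 0 = 0$)
$Y{\left(J,z \right)} = -1 + J z^{2}$ ($Y{\left(J,z \right)} = J z z - 1 = J z^{2} - 1 = -1 + J z^{2}$)
$Y{\left(y{\left(-5,2 \right)},R 1 \right)} + 75 n{\left(-8,-4 \right)} = \left(-1 + \left(-2 + 2\right) \left(8 \cdot 1\right)^{2}\right) + 75 \cdot 0 = \left(-1 + 0 \cdot 8^{2}\right) + 0 = \left(-1 + 0 \cdot 64\right) + 0 = \left(-1 + 0\right) + 0 = -1 + 0 = -1$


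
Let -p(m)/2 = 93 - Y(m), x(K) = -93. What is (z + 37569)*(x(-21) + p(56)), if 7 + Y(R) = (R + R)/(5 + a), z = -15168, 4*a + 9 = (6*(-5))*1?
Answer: -7619877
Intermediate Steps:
a = -39/4 (a = -9/4 + ((6*(-5))*1)/4 = -9/4 + (-30*1)/4 = -9/4 + (1/4)*(-30) = -9/4 - 15/2 = -39/4 ≈ -9.7500)
Y(R) = -7 - 8*R/19 (Y(R) = -7 + (R + R)/(5 - 39/4) = -7 + (2*R)/(-19/4) = -7 + (2*R)*(-4/19) = -7 - 8*R/19)
p(m) = -200 - 16*m/19 (p(m) = -2*(93 - (-7 - 8*m/19)) = -2*(93 + (7 + 8*m/19)) = -2*(100 + 8*m/19) = -200 - 16*m/19)
(z + 37569)*(x(-21) + p(56)) = (-15168 + 37569)*(-93 + (-200 - 16/19*56)) = 22401*(-93 + (-200 - 896/19)) = 22401*(-93 - 4696/19) = 22401*(-6463/19) = -7619877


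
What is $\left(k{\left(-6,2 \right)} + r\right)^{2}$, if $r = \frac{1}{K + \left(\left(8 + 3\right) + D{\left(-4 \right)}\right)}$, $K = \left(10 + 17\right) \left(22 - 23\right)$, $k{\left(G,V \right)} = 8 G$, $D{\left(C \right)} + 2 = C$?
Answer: $\frac{1117249}{484} \approx 2308.4$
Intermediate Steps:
$D{\left(C \right)} = -2 + C$
$K = -27$ ($K = 27 \left(-1\right) = -27$)
$r = - \frac{1}{22}$ ($r = \frac{1}{-27 + \left(\left(8 + 3\right) - 6\right)} = \frac{1}{-27 + \left(11 - 6\right)} = \frac{1}{-27 + 5} = \frac{1}{-22} = - \frac{1}{22} \approx -0.045455$)
$\left(k{\left(-6,2 \right)} + r\right)^{2} = \left(8 \left(-6\right) - \frac{1}{22}\right)^{2} = \left(-48 - \frac{1}{22}\right)^{2} = \left(- \frac{1057}{22}\right)^{2} = \frac{1117249}{484}$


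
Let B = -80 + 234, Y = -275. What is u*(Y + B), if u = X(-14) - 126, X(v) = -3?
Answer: 15609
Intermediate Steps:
B = 154
u = -129 (u = -3 - 126 = -129)
u*(Y + B) = -129*(-275 + 154) = -129*(-121) = 15609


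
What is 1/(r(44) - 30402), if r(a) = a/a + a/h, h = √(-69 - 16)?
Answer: 85*I/(-2584085*I + 44*√85) ≈ -3.2894e-5 + 5.1638e-9*I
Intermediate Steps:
h = I*√85 (h = √(-85) = I*√85 ≈ 9.2195*I)
r(a) = 1 - I*a*√85/85 (r(a) = a/a + a/((I*√85)) = 1 + a*(-I*√85/85) = 1 - I*a*√85/85)
1/(r(44) - 30402) = 1/((1 - 1/85*I*44*√85) - 30402) = 1/((1 - 44*I*√85/85) - 30402) = 1/(-30401 - 44*I*√85/85)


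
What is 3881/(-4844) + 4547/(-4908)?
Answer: -2567101/1485897 ≈ -1.7276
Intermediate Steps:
3881/(-4844) + 4547/(-4908) = 3881*(-1/4844) + 4547*(-1/4908) = -3881/4844 - 4547/4908 = -2567101/1485897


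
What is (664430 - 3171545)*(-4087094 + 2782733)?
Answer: 3270183028515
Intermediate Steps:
(664430 - 3171545)*(-4087094 + 2782733) = -2507115*(-1304361) = 3270183028515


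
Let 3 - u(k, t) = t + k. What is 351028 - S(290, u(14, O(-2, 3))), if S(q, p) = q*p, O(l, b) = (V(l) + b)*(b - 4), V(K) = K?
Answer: 353928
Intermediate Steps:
O(l, b) = (-4 + b)*(b + l) (O(l, b) = (l + b)*(b - 4) = (b + l)*(-4 + b) = (-4 + b)*(b + l))
u(k, t) = 3 - k - t (u(k, t) = 3 - (t + k) = 3 - (k + t) = 3 + (-k - t) = 3 - k - t)
S(q, p) = p*q
351028 - S(290, u(14, O(-2, 3))) = 351028 - (3 - 1*14 - (3² - 4*3 - 4*(-2) + 3*(-2)))*290 = 351028 - (3 - 14 - (9 - 12 + 8 - 6))*290 = 351028 - (3 - 14 - 1*(-1))*290 = 351028 - (3 - 14 + 1)*290 = 351028 - (-10)*290 = 351028 - 1*(-2900) = 351028 + 2900 = 353928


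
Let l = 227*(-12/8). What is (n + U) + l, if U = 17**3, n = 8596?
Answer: 26337/2 ≈ 13169.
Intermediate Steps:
U = 4913
l = -681/2 (l = 227*(-12*1/8) = 227*(-3/2) = -681/2 ≈ -340.50)
(n + U) + l = (8596 + 4913) - 681/2 = 13509 - 681/2 = 26337/2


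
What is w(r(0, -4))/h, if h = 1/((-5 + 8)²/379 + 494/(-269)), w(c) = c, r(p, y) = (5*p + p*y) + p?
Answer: 0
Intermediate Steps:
r(p, y) = 6*p + p*y
h = -101951/184805 (h = 1/(3²*(1/379) + 494*(-1/269)) = 1/(9*(1/379) - 494/269) = 1/(9/379 - 494/269) = 1/(-184805/101951) = -101951/184805 ≈ -0.55167)
w(r(0, -4))/h = (0*(6 - 4))/(-101951/184805) = (0*2)*(-184805/101951) = 0*(-184805/101951) = 0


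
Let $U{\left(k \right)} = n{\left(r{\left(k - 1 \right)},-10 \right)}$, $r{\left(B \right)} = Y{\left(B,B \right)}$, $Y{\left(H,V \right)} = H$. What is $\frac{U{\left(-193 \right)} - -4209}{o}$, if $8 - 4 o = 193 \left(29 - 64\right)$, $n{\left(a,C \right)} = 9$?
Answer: $\frac{16872}{6763} \approx 2.4948$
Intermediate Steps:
$r{\left(B \right)} = B$
$U{\left(k \right)} = 9$
$o = \frac{6763}{4}$ ($o = 2 - \frac{193 \left(29 - 64\right)}{4} = 2 - \frac{193 \left(-35\right)}{4} = 2 - - \frac{6755}{4} = 2 + \frac{6755}{4} = \frac{6763}{4} \approx 1690.8$)
$\frac{U{\left(-193 \right)} - -4209}{o} = \frac{9 - -4209}{\frac{6763}{4}} = \left(9 + 4209\right) \frac{4}{6763} = 4218 \cdot \frac{4}{6763} = \frac{16872}{6763}$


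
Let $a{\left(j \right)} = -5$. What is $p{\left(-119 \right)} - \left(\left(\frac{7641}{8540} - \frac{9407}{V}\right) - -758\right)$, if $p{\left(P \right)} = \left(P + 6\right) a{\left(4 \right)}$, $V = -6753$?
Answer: $- \frac{11262365113}{57670620} \approx -195.29$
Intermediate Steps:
$p{\left(P \right)} = -30 - 5 P$ ($p{\left(P \right)} = \left(P + 6\right) \left(-5\right) = \left(6 + P\right) \left(-5\right) = -30 - 5 P$)
$p{\left(-119 \right)} - \left(\left(\frac{7641}{8540} - \frac{9407}{V}\right) - -758\right) = \left(-30 - -595\right) - \left(\left(\frac{7641}{8540} - \frac{9407}{-6753}\right) - -758\right) = \left(-30 + 595\right) - \left(\left(7641 \cdot \frac{1}{8540} - - \frac{9407}{6753}\right) + 758\right) = 565 - \left(\left(\frac{7641}{8540} + \frac{9407}{6753}\right) + 758\right) = 565 - \left(\frac{131935453}{57670620} + 758\right) = 565 - \frac{43846265413}{57670620} = - \frac{11262365113}{57670620}$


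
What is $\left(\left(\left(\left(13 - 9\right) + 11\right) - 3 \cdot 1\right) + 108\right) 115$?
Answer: $13800$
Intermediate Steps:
$\left(\left(\left(\left(13 - 9\right) + 11\right) - 3 \cdot 1\right) + 108\right) 115 = \left(\left(\left(4 + 11\right) - 3\right) + 108\right) 115 = \left(\left(15 - 3\right) + 108\right) 115 = \left(12 + 108\right) 115 = 120 \cdot 115 = 13800$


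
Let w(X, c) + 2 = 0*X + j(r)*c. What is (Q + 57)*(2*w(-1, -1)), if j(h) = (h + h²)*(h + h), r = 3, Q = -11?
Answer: -6808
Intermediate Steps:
j(h) = 2*h*(h + h²) (j(h) = (h + h²)*(2*h) = 2*h*(h + h²))
w(X, c) = -2 + 72*c (w(X, c) = -2 + (0*X + (2*3²*(1 + 3))*c) = -2 + (0 + (2*9*4)*c) = -2 + (0 + 72*c) = -2 + 72*c)
(Q + 57)*(2*w(-1, -1)) = (-11 + 57)*(2*(-2 + 72*(-1))) = 46*(2*(-2 - 72)) = 46*(2*(-74)) = 46*(-148) = -6808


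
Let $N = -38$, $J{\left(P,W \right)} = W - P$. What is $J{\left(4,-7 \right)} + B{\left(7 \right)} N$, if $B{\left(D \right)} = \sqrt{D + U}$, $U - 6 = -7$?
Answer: $-11 - 38 \sqrt{6} \approx -104.08$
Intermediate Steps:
$U = -1$ ($U = 6 - 7 = -1$)
$B{\left(D \right)} = \sqrt{-1 + D}$ ($B{\left(D \right)} = \sqrt{D - 1} = \sqrt{-1 + D}$)
$J{\left(4,-7 \right)} + B{\left(7 \right)} N = \left(-7 - 4\right) + \sqrt{-1 + 7} \left(-38\right) = \left(-7 - 4\right) + \sqrt{6} \left(-38\right) = -11 - 38 \sqrt{6}$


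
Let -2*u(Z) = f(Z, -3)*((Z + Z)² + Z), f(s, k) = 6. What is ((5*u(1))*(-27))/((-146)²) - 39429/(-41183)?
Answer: 923864139/877856828 ≈ 1.0524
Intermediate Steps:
u(Z) = -12*Z² - 3*Z (u(Z) = -3*((Z + Z)² + Z) = -3*((2*Z)² + Z) = -3*(4*Z² + Z) = -3*(Z + 4*Z²) = -(6*Z + 24*Z²)/2 = -12*Z² - 3*Z)
((5*u(1))*(-27))/((-146)²) - 39429/(-41183) = ((5*(-3*1*(1 + 4*1)))*(-27))/((-146)²) - 39429/(-41183) = ((5*(-3*1*(1 + 4)))*(-27))/21316 - 39429*(-1/41183) = ((5*(-3*1*5))*(-27))*(1/21316) + 39429/41183 = ((5*(-15))*(-27))*(1/21316) + 39429/41183 = -75*(-27)*(1/21316) + 39429/41183 = 2025*(1/21316) + 39429/41183 = 2025/21316 + 39429/41183 = 923864139/877856828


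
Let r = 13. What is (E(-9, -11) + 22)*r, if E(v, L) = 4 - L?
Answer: 481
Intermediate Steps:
(E(-9, -11) + 22)*r = ((4 - 1*(-11)) + 22)*13 = ((4 + 11) + 22)*13 = (15 + 22)*13 = 37*13 = 481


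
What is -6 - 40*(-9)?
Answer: 354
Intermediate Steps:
-6 - 40*(-9) = -6 + 360 = 354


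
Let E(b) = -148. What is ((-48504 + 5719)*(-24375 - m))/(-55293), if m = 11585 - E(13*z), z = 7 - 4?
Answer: -514960260/18431 ≈ -27940.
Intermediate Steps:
z = 3
m = 11733 (m = 11585 - 1*(-148) = 11585 + 148 = 11733)
((-48504 + 5719)*(-24375 - m))/(-55293) = ((-48504 + 5719)*(-24375 - 1*11733))/(-55293) = -42785*(-24375 - 11733)*(-1/55293) = -42785*(-36108)*(-1/55293) = 1544880780*(-1/55293) = -514960260/18431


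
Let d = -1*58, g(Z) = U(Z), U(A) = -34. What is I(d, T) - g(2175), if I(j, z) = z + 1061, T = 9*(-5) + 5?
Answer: 1055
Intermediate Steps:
g(Z) = -34
T = -40 (T = -45 + 5 = -40)
d = -58
I(j, z) = 1061 + z
I(d, T) - g(2175) = (1061 - 40) - 1*(-34) = 1021 + 34 = 1055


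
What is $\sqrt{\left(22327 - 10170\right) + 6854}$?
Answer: $\sqrt{19011} \approx 137.88$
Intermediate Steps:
$\sqrt{\left(22327 - 10170\right) + 6854} = \sqrt{12157 + 6854} = \sqrt{19011}$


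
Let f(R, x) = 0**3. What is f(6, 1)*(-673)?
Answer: 0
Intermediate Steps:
f(R, x) = 0
f(6, 1)*(-673) = 0*(-673) = 0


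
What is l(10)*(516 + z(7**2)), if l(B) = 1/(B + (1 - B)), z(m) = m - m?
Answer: 516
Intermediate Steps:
z(m) = 0
l(B) = 1 (l(B) = 1/1 = 1)
l(10)*(516 + z(7**2)) = 1*(516 + 0) = 1*516 = 516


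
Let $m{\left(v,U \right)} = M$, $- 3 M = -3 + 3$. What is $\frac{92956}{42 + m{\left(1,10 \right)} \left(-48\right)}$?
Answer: $\frac{46478}{21} \approx 2213.2$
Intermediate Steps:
$M = 0$ ($M = - \frac{-3 + 3}{3} = \left(- \frac{1}{3}\right) 0 = 0$)
$m{\left(v,U \right)} = 0$
$\frac{92956}{42 + m{\left(1,10 \right)} \left(-48\right)} = \frac{92956}{42 + 0 \left(-48\right)} = \frac{92956}{42 + 0} = \frac{92956}{42} = 92956 \cdot \frac{1}{42} = \frac{46478}{21}$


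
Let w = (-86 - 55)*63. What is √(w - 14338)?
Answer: I*√23221 ≈ 152.38*I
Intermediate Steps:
w = -8883 (w = -141*63 = -8883)
√(w - 14338) = √(-8883 - 14338) = √(-23221) = I*√23221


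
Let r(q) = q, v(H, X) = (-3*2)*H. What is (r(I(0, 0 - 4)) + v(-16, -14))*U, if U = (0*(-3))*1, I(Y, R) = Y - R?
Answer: 0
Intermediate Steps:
v(H, X) = -6*H
U = 0 (U = 0*1 = 0)
(r(I(0, 0 - 4)) + v(-16, -14))*U = ((0 - (0 - 4)) - 6*(-16))*0 = ((0 - 1*(-4)) + 96)*0 = ((0 + 4) + 96)*0 = (4 + 96)*0 = 100*0 = 0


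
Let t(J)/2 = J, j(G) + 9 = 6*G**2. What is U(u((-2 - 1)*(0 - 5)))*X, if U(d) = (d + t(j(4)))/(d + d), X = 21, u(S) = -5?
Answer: -3549/10 ≈ -354.90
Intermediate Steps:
j(G) = -9 + 6*G**2
t(J) = 2*J
U(d) = (174 + d)/(2*d) (U(d) = (d + 2*(-9 + 6*4**2))/(d + d) = (d + 2*(-9 + 6*16))/((2*d)) = (d + 2*(-9 + 96))*(1/(2*d)) = (d + 2*87)*(1/(2*d)) = (d + 174)*(1/(2*d)) = (174 + d)*(1/(2*d)) = (174 + d)/(2*d))
U(u((-2 - 1)*(0 - 5)))*X = ((1/2)*(174 - 5)/(-5))*21 = ((1/2)*(-1/5)*169)*21 = -169/10*21 = -3549/10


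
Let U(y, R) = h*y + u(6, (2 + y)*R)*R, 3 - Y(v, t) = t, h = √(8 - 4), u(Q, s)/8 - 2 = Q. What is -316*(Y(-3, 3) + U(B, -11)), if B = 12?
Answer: 214880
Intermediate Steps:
u(Q, s) = 16 + 8*Q
h = 2 (h = √4 = 2)
Y(v, t) = 3 - t
U(y, R) = 2*y + 64*R (U(y, R) = 2*y + (16 + 8*6)*R = 2*y + (16 + 48)*R = 2*y + 64*R)
-316*(Y(-3, 3) + U(B, -11)) = -316*((3 - 1*3) + (2*12 + 64*(-11))) = -316*((3 - 3) + (24 - 704)) = -316*(0 - 680) = -316*(-680) = 214880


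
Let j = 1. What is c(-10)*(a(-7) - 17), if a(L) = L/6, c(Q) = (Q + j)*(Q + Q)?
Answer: -3270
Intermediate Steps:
c(Q) = 2*Q*(1 + Q) (c(Q) = (Q + 1)*(Q + Q) = (1 + Q)*(2*Q) = 2*Q*(1 + Q))
a(L) = L/6 (a(L) = L*(1/6) = L/6)
c(-10)*(a(-7) - 17) = (2*(-10)*(1 - 10))*((1/6)*(-7) - 17) = (2*(-10)*(-9))*(-7/6 - 17) = 180*(-109/6) = -3270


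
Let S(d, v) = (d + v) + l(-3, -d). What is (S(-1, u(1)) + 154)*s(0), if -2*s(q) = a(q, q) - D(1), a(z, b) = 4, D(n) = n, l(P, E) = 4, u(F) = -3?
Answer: -231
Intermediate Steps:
s(q) = -3/2 (s(q) = -(4 - 1*1)/2 = -(4 - 1)/2 = -½*3 = -3/2)
S(d, v) = 4 + d + v (S(d, v) = (d + v) + 4 = 4 + d + v)
(S(-1, u(1)) + 154)*s(0) = ((4 - 1 - 3) + 154)*(-3/2) = (0 + 154)*(-3/2) = 154*(-3/2) = -231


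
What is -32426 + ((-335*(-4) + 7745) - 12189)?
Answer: -35530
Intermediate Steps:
-32426 + ((-335*(-4) + 7745) - 12189) = -32426 + ((1340 + 7745) - 12189) = -32426 + (9085 - 12189) = -32426 - 3104 = -35530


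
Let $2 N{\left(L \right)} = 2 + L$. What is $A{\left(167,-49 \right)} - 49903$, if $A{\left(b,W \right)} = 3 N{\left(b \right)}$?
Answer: $- \frac{99299}{2} \approx -49650.0$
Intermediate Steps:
$N{\left(L \right)} = 1 + \frac{L}{2}$ ($N{\left(L \right)} = \frac{2 + L}{2} = 1 + \frac{L}{2}$)
$A{\left(b,W \right)} = 3 + \frac{3 b}{2}$ ($A{\left(b,W \right)} = 3 \left(1 + \frac{b}{2}\right) = 3 + \frac{3 b}{2}$)
$A{\left(167,-49 \right)} - 49903 = \left(3 + \frac{3}{2} \cdot 167\right) - 49903 = \left(3 + \frac{501}{2}\right) - 49903 = \frac{507}{2} - 49903 = - \frac{99299}{2}$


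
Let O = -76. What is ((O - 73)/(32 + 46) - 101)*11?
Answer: -88297/78 ≈ -1132.0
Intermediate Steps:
((O - 73)/(32 + 46) - 101)*11 = ((-76 - 73)/(32 + 46) - 101)*11 = (-149/78 - 101)*11 = -8027/78*11 = -88297/78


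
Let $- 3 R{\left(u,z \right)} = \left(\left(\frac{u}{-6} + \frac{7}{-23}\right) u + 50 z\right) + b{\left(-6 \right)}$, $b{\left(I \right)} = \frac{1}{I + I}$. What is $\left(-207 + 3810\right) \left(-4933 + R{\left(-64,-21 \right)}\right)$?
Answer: $- \frac{1445868287}{92} \approx -1.5716 \cdot 10^{7}$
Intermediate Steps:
$b{\left(I \right)} = \frac{1}{2 I}$
$R{\left(u,z \right)} = \frac{1}{36} - \frac{50 z}{3} - \frac{u \left(- \frac{7}{23} - \frac{u}{6}\right)}{3}$ ($R{\left(u,z \right)} = - \frac{\left(\left(\frac{u}{-6} + \frac{7}{-23}\right) u + 50 z\right) + \frac{1}{2 \left(-6\right)}}{3} = - \frac{\left(\left(u \left(- \frac{1}{6}\right) + 7 \left(- \frac{1}{23}\right)\right) u + 50 z\right) + \frac{1}{2} \left(- \frac{1}{6}\right)}{3} = - \frac{\left(\left(- \frac{u}{6} - \frac{7}{23}\right) u + 50 z\right) - \frac{1}{12}}{3} = - \frac{\left(\left(- \frac{7}{23} - \frac{u}{6}\right) u + 50 z\right) - \frac{1}{12}}{3} = - \frac{\left(u \left(- \frac{7}{23} - \frac{u}{6}\right) + 50 z\right) - \frac{1}{12}}{3} = - \frac{\left(50 z + u \left(- \frac{7}{23} - \frac{u}{6}\right)\right) - \frac{1}{12}}{3} = - \frac{- \frac{1}{12} + 50 z + u \left(- \frac{7}{23} - \frac{u}{6}\right)}{3} = \frac{1}{36} - \frac{50 z}{3} - \frac{u \left(- \frac{7}{23} - \frac{u}{6}\right)}{3}$)
$\left(-207 + 3810\right) \left(-4933 + R{\left(-64,-21 \right)}\right) = \left(-207 + 3810\right) \left(-4933 + \left(\frac{1}{36} - -350 + \frac{\left(-64\right)^{2}}{18} + \frac{7}{69} \left(-64\right)\right)\right) = 3603 \left(-4933 + \left(\frac{1}{36} + 350 + \frac{1}{18} \cdot 4096 - \frac{448}{69}\right)\right) = 3603 \left(-4933 + \left(\frac{1}{36} + 350 + \frac{2048}{9} - \frac{448}{69}\right)\right) = 3603 \left(-4933 + \frac{157621}{276}\right) = 3603 \left(- \frac{1203887}{276}\right) = - \frac{1445868287}{92}$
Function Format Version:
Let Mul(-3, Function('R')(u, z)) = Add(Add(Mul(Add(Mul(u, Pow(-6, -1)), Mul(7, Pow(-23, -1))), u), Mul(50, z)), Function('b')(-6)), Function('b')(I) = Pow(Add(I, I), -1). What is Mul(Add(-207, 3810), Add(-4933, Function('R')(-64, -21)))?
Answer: Rational(-1445868287, 92) ≈ -1.5716e+7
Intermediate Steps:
Function('b')(I) = Mul(Rational(1, 2), Pow(I, -1)) (Function('b')(I) = Pow(Mul(2, I), -1) = Mul(Rational(1, 2), Pow(I, -1)))
Function('R')(u, z) = Add(Rational(1, 36), Mul(Rational(-50, 3), z), Mul(Rational(-1, 3), u, Add(Rational(-7, 23), Mul(Rational(-1, 6), u)))) (Function('R')(u, z) = Mul(Rational(-1, 3), Add(Add(Mul(Add(Mul(u, Pow(-6, -1)), Mul(7, Pow(-23, -1))), u), Mul(50, z)), Mul(Rational(1, 2), Pow(-6, -1)))) = Mul(Rational(-1, 3), Add(Add(Mul(Add(Mul(u, Rational(-1, 6)), Mul(7, Rational(-1, 23))), u), Mul(50, z)), Mul(Rational(1, 2), Rational(-1, 6)))) = Mul(Rational(-1, 3), Add(Add(Mul(Add(Mul(Rational(-1, 6), u), Rational(-7, 23)), u), Mul(50, z)), Rational(-1, 12))) = Mul(Rational(-1, 3), Add(Add(Mul(Add(Rational(-7, 23), Mul(Rational(-1, 6), u)), u), Mul(50, z)), Rational(-1, 12))) = Mul(Rational(-1, 3), Add(Add(Mul(u, Add(Rational(-7, 23), Mul(Rational(-1, 6), u))), Mul(50, z)), Rational(-1, 12))) = Mul(Rational(-1, 3), Add(Add(Mul(50, z), Mul(u, Add(Rational(-7, 23), Mul(Rational(-1, 6), u)))), Rational(-1, 12))) = Mul(Rational(-1, 3), Add(Rational(-1, 12), Mul(50, z), Mul(u, Add(Rational(-7, 23), Mul(Rational(-1, 6), u))))) = Add(Rational(1, 36), Mul(Rational(-50, 3), z), Mul(Rational(-1, 3), u, Add(Rational(-7, 23), Mul(Rational(-1, 6), u)))))
Mul(Add(-207, 3810), Add(-4933, Function('R')(-64, -21))) = Mul(Add(-207, 3810), Add(-4933, Add(Rational(1, 36), Mul(Rational(-50, 3), -21), Mul(Rational(1, 18), Pow(-64, 2)), Mul(Rational(7, 69), -64)))) = Mul(3603, Add(-4933, Add(Rational(1, 36), 350, Mul(Rational(1, 18), 4096), Rational(-448, 69)))) = Mul(3603, Add(-4933, Add(Rational(1, 36), 350, Rational(2048, 9), Rational(-448, 69)))) = Mul(3603, Add(-4933, Rational(157621, 276))) = Mul(3603, Rational(-1203887, 276)) = Rational(-1445868287, 92)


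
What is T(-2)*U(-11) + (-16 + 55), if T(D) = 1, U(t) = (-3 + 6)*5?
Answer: 54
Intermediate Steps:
U(t) = 15 (U(t) = 3*5 = 15)
T(-2)*U(-11) + (-16 + 55) = 1*15 + (-16 + 55) = 15 + 39 = 54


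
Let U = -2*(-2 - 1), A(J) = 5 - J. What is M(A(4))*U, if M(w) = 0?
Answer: 0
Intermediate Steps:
U = 6 (U = -2*(-3) = 6)
M(A(4))*U = 0*6 = 0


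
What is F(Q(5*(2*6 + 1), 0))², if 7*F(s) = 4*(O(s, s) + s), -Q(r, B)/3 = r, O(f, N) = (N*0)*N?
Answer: 608400/49 ≈ 12416.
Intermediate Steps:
O(f, N) = 0 (O(f, N) = 0*N = 0)
Q(r, B) = -3*r
F(s) = 4*s/7 (F(s) = (4*(0 + s))/7 = (4*s)/7 = 4*s/7)
F(Q(5*(2*6 + 1), 0))² = (4*(-15*(2*6 + 1))/7)² = (4*(-15*(12 + 1))/7)² = (4*(-15*13)/7)² = (4*(-3*65)/7)² = ((4/7)*(-195))² = (-780/7)² = 608400/49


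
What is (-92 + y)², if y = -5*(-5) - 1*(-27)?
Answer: 1600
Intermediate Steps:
y = 52 (y = 25 + 27 = 52)
(-92 + y)² = (-92 + 52)² = (-40)² = 1600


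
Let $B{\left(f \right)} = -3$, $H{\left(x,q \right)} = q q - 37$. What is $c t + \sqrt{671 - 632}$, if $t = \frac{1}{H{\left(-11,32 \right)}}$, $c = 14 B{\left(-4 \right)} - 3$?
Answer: $- \frac{15}{329} + \sqrt{39} \approx 6.1994$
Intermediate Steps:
$H{\left(x,q \right)} = -37 + q^{2}$ ($H{\left(x,q \right)} = q^{2} - 37 = -37 + q^{2}$)
$c = -45$ ($c = 14 \left(-3\right) - 3 = -42 - 3 = -45$)
$t = \frac{1}{987}$ ($t = \frac{1}{-37 + 32^{2}} = \frac{1}{-37 + 1024} = \frac{1}{987} \approx 0.0010132$)
$c t + \sqrt{671 - 632} = \left(-45\right) \frac{1}{987} + \sqrt{671 - 632} = - \frac{15}{329} + \sqrt{39}$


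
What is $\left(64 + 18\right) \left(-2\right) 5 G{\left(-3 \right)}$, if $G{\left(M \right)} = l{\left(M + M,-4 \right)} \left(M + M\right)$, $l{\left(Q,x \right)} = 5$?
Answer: $24600$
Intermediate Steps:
$G{\left(M \right)} = 10 M$ ($G{\left(M \right)} = 5 \left(M + M\right) = 5 \cdot 2 M = 10 M$)
$\left(64 + 18\right) \left(-2\right) 5 G{\left(-3 \right)} = \left(64 + 18\right) \left(-2\right) 5 \cdot 10 \left(-3\right) = 82 \left(\left(-10\right) \left(-30\right)\right) = 82 \cdot 300 = 24600$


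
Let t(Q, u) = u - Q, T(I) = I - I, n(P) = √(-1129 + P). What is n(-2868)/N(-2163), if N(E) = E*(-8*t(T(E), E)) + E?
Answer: -I*√3997/37430715 ≈ -1.689e-6*I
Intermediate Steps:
T(I) = 0
N(E) = E - 8*E² (N(E) = E*(-8*(E - 1*0)) + E = E*(-8*(E + 0)) + E = E*(-8*E) + E = -8*E² + E = E - 8*E²)
n(-2868)/N(-2163) = √(-1129 - 2868)/((-2163*(1 - 8*(-2163)))) = √(-3997)/((-2163*(1 + 17304))) = (I*√3997)/((-2163*17305)) = (I*√3997)/(-37430715) = (I*√3997)*(-1/37430715) = -I*√3997/37430715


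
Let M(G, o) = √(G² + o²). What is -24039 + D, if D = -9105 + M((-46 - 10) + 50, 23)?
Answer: -33144 + √565 ≈ -33120.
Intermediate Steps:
D = -9105 + √565 (D = -9105 + √(((-46 - 10) + 50)² + 23²) = -9105 + √((-56 + 50)² + 529) = -9105 + √((-6)² + 529) = -9105 + √(36 + 529) = -9105 + √565 ≈ -9081.2)
-24039 + D = -24039 + (-9105 + √565) = -33144 + √565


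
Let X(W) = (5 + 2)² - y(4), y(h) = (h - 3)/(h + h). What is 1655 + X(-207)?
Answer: 13631/8 ≈ 1703.9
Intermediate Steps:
y(h) = (-3 + h)/(2*h) (y(h) = (-3 + h)/((2*h)) = (-3 + h)*(1/(2*h)) = (-3 + h)/(2*h))
X(W) = 391/8 (X(W) = (5 + 2)² - (-3 + 4)/(2*4) = 7² - 1/(2*4) = 49 - 1*⅛ = 49 - ⅛ = 391/8)
1655 + X(-207) = 1655 + 391/8 = 13631/8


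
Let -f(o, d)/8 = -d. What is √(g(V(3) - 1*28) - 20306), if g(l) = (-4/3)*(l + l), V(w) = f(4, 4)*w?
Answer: I*√184386/3 ≈ 143.13*I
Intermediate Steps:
f(o, d) = 8*d (f(o, d) = -(-8)*d = 8*d)
V(w) = 32*w (V(w) = (8*4)*w = 32*w)
g(l) = -8*l/3 (g(l) = (-4*⅓)*(2*l) = -8*l/3)
√(g(V(3) - 1*28) - 20306) = √(-8*(32*3 - 1*28)/3 - 20306) = √(-8*(96 - 28)/3 - 20306) = √(-8/3*68 - 20306) = √(-544/3 - 20306) = √(-61462/3) = I*√184386/3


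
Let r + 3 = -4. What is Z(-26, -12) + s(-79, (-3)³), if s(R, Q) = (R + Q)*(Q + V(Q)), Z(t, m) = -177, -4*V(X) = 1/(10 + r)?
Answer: 16163/6 ≈ 2693.8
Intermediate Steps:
r = -7 (r = -3 - 4 = -7)
V(X) = -1/12 (V(X) = -1/(4*(10 - 7)) = -¼/3 = -¼*⅓ = -1/12)
s(R, Q) = (-1/12 + Q)*(Q + R) (s(R, Q) = (R + Q)*(Q - 1/12) = (Q + R)*(-1/12 + Q) = (-1/12 + Q)*(Q + R))
Z(-26, -12) + s(-79, (-3)³) = -177 + (((-3)³)² - 1/12*(-3)³ - 1/12*(-79) + (-3)³*(-79)) = -177 + ((-27)² - 1/12*(-27) + 79/12 - 27*(-79)) = -177 + (729 + 9/4 + 79/12 + 2133) = -177 + 17225/6 = 16163/6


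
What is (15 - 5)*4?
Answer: 40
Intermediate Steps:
(15 - 5)*4 = 10*4 = 40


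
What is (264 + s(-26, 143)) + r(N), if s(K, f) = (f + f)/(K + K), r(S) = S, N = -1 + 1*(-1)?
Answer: 513/2 ≈ 256.50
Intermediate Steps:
N = -2 (N = -1 - 1 = -2)
s(K, f) = f/K (s(K, f) = (2*f)/((2*K)) = (2*f)*(1/(2*K)) = f/K)
(264 + s(-26, 143)) + r(N) = (264 + 143/(-26)) - 2 = (264 + 143*(-1/26)) - 2 = (264 - 11/2) - 2 = 517/2 - 2 = 513/2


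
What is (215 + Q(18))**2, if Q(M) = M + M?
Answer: 63001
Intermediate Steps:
Q(M) = 2*M
(215 + Q(18))**2 = (215 + 2*18)**2 = (215 + 36)**2 = 251**2 = 63001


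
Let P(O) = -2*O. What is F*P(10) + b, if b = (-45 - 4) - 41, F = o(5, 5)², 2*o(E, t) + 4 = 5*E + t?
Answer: -3470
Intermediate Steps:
o(E, t) = -2 + t/2 + 5*E/2 (o(E, t) = -2 + (5*E + t)/2 = -2 + (t + 5*E)/2 = -2 + (t/2 + 5*E/2) = -2 + t/2 + 5*E/2)
F = 169 (F = (-2 + (½)*5 + (5/2)*5)² = (-2 + 5/2 + 25/2)² = 13² = 169)
b = -90 (b = -49 - 41 = -90)
F*P(10) + b = 169*(-2*10) - 90 = 169*(-20) - 90 = -3380 - 90 = -3470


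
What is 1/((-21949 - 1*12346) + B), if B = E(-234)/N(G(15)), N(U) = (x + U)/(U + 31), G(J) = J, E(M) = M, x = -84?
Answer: -1/34139 ≈ -2.9292e-5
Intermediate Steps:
N(U) = (-84 + U)/(31 + U) (N(U) = (-84 + U)/(U + 31) = (-84 + U)/(31 + U))
B = 156 (B = -234*(31 + 15)/(-84 + 15) = -234/(-69/46) = -234/((1/46)*(-69)) = -234/(-3/2) = -234*(-2/3) = 156)
1/((-21949 - 1*12346) + B) = 1/((-21949 - 1*12346) + 156) = 1/((-21949 - 12346) + 156) = 1/(-34295 + 156) = 1/(-34139) = -1/34139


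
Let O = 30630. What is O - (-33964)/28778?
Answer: 440752052/14389 ≈ 30631.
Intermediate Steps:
O - (-33964)/28778 = 30630 - (-33964)/28778 = 30630 - 1*(-16982/14389) = 30630 + 16982/14389 = 440752052/14389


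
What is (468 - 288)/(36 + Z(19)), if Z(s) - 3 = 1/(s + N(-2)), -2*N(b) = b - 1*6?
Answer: 2070/449 ≈ 4.6102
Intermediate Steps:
N(b) = 3 - b/2 (N(b) = -(b - 1*6)/2 = -(b - 6)/2 = -(-6 + b)/2 = 3 - b/2)
Z(s) = 3 + 1/(4 + s) (Z(s) = 3 + 1/(s + (3 - 1/2*(-2))) = 3 + 1/(s + (3 + 1)) = 3 + 1/(s + 4) = 3 + 1/(4 + s))
(468 - 288)/(36 + Z(19)) = (468 - 288)/(36 + (13 + 3*19)/(4 + 19)) = 180/(36 + (13 + 57)/23) = 180/(36 + (1/23)*70) = 180/(36 + 70/23) = 180/(898/23) = 180*(23/898) = 2070/449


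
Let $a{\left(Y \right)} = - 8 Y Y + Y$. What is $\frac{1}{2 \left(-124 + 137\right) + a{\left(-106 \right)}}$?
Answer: $- \frac{1}{89968} \approx -1.1115 \cdot 10^{-5}$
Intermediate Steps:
$a{\left(Y \right)} = Y - 8 Y^{2}$ ($a{\left(Y \right)} = - 8 Y^{2} + Y = Y - 8 Y^{2}$)
$\frac{1}{2 \left(-124 + 137\right) + a{\left(-106 \right)}} = \frac{1}{2 \left(-124 + 137\right) - 106 \left(1 - -848\right)} = \frac{1}{2 \cdot 13 - 106 \left(1 + 848\right)} = \frac{1}{26 - 89994} = \frac{1}{-89968} = - \frac{1}{89968}$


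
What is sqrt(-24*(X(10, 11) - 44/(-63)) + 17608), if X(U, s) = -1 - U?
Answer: 4*sqrt(492135)/21 ≈ 133.62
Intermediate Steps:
sqrt(-24*(X(10, 11) - 44/(-63)) + 17608) = sqrt(-24*((-1 - 1*10) - 44/(-63)) + 17608) = sqrt(-24*((-1 - 10) - 44*(-1/63)) + 17608) = sqrt(-24*(-11 + 44/63) + 17608) = sqrt(-24*(-649/63) + 17608) = sqrt(5192/21 + 17608) = sqrt(374960/21) = 4*sqrt(492135)/21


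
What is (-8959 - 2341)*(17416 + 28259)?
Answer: -516127500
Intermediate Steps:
(-8959 - 2341)*(17416 + 28259) = -11300*45675 = -516127500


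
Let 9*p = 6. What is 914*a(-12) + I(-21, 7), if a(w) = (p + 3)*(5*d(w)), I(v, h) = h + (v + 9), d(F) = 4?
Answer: 201065/3 ≈ 67022.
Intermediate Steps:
p = 2/3 (p = (1/9)*6 = 2/3 ≈ 0.66667)
I(v, h) = 9 + h + v (I(v, h) = h + (9 + v) = 9 + h + v)
a(w) = 220/3 (a(w) = (2/3 + 3)*(5*4) = (11/3)*20 = 220/3)
914*a(-12) + I(-21, 7) = 914*(220/3) + (9 + 7 - 21) = 201080/3 - 5 = 201065/3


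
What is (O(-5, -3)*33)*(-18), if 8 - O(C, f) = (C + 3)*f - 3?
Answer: -2970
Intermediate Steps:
O(C, f) = 11 - f*(3 + C) (O(C, f) = 8 - ((C + 3)*f - 3) = 8 - ((3 + C)*f - 3) = 8 - (f*(3 + C) - 3) = 8 - (-3 + f*(3 + C)) = 8 + (3 - f*(3 + C)) = 11 - f*(3 + C))
(O(-5, -3)*33)*(-18) = ((11 - 3*(-3) - 1*(-5)*(-3))*33)*(-18) = ((11 + 9 - 15)*33)*(-18) = (5*33)*(-18) = 165*(-18) = -2970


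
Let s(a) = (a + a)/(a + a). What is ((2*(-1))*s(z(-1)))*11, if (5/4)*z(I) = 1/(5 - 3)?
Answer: -22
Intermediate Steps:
z(I) = ⅖ (z(I) = 4/(5*(5 - 3)) = (⅘)/2 = (⅘)*(½) = ⅖)
s(a) = 1 (s(a) = (2*a)/((2*a)) = (2*a)*(1/(2*a)) = 1)
((2*(-1))*s(z(-1)))*11 = ((2*(-1))*1)*11 = -2*1*11 = -2*11 = -22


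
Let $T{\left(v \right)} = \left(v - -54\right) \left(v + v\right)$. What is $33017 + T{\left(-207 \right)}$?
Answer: $96359$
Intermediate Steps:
$T{\left(v \right)} = 2 v \left(54 + v\right)$ ($T{\left(v \right)} = \left(v + 54\right) 2 v = \left(54 + v\right) 2 v = 2 v \left(54 + v\right)$)
$33017 + T{\left(-207 \right)} = 33017 + 2 \left(-207\right) \left(54 - 207\right) = 33017 + 2 \left(-207\right) \left(-153\right) = 33017 + 63342 = 96359$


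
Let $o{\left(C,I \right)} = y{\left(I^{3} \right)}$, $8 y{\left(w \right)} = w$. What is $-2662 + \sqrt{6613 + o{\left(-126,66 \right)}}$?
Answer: $-2662 + 5 \sqrt{1702} \approx -2455.7$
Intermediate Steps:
$y{\left(w \right)} = \frac{w}{8}$
$o{\left(C,I \right)} = \frac{I^{3}}{8}$
$-2662 + \sqrt{6613 + o{\left(-126,66 \right)}} = -2662 + \sqrt{6613 + \frac{66^{3}}{8}} = -2662 + \sqrt{6613 + \frac{1}{8} \cdot 287496} = -2662 + \sqrt{6613 + 35937} = -2662 + \sqrt{42550} = -2662 + 5 \sqrt{1702}$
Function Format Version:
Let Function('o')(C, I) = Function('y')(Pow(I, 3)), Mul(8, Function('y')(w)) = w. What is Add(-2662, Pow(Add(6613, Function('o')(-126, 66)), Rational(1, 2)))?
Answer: Add(-2662, Mul(5, Pow(1702, Rational(1, 2)))) ≈ -2455.7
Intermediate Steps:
Function('y')(w) = Mul(Rational(1, 8), w)
Function('o')(C, I) = Mul(Rational(1, 8), Pow(I, 3))
Add(-2662, Pow(Add(6613, Function('o')(-126, 66)), Rational(1, 2))) = Add(-2662, Pow(Add(6613, Mul(Rational(1, 8), Pow(66, 3))), Rational(1, 2))) = Add(-2662, Pow(Add(6613, Mul(Rational(1, 8), 287496)), Rational(1, 2))) = Add(-2662, Pow(Add(6613, 35937), Rational(1, 2))) = Add(-2662, Pow(42550, Rational(1, 2))) = Add(-2662, Mul(5, Pow(1702, Rational(1, 2))))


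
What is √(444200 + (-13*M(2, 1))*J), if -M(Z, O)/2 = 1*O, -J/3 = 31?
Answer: √441782 ≈ 664.67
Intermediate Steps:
J = -93 (J = -3*31 = -93)
M(Z, O) = -2*O
√(444200 + (-13*M(2, 1))*J) = √(444200 - (-26)*(-93)) = √(444200 - 13*(-2)*(-93)) = √(444200 + 26*(-93)) = √(444200 - 2418) = √441782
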